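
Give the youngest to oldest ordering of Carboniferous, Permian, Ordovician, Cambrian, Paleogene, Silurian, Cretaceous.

Group by era (each group listed oldest first) — Paleozoic: Cambrian, Ordovician, Silurian, Carboniferous, Permian; Mesozoic: Cretaceous; Cenozoic: Paleogene. The eras run Paleozoic → Mesozoic → Cenozoic. Concatenating the groups in that era order and then reversing gives youngest to oldest.

Paleogene, Cretaceous, Permian, Carboniferous, Silurian, Ordovician, Cambrian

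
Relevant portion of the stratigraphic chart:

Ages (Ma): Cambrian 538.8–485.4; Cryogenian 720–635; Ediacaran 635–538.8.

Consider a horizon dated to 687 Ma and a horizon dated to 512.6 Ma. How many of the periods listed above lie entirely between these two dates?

1

687 Ma sits inside the Cryogenian (720–635) and 512.6 Ma inside the Cambrian (538.8–485.4); neither of those is wholly between the two dates.
The listed periods lying completely between them are Ediacaran — 1 in all.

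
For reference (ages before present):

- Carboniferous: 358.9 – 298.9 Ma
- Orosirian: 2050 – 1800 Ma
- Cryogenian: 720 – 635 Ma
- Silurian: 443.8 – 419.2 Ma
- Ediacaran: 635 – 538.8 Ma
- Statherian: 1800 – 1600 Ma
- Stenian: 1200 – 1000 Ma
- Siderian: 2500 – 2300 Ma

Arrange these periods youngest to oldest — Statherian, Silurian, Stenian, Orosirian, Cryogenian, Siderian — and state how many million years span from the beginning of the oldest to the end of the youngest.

Silurian → Cryogenian → Stenian → Statherian → Orosirian → Siderian; total span 2080.8 Myr

From the excerpt: Statherian 1800–1600; Silurian 443.8–419.2; Stenian 1200–1000; Orosirian 2050–1800; Cryogenian 720–635; Siderian 2500–2300 (Ma).
Larger Ma is earlier, so the oldest is Siderian and the youngest is Silurian; youngest to oldest: Silurian, Cryogenian, Stenian, Statherian, Orosirian, Siderian.
Oldest start 2500 minus youngest end 419.2 gives 2080.8 Myr overall.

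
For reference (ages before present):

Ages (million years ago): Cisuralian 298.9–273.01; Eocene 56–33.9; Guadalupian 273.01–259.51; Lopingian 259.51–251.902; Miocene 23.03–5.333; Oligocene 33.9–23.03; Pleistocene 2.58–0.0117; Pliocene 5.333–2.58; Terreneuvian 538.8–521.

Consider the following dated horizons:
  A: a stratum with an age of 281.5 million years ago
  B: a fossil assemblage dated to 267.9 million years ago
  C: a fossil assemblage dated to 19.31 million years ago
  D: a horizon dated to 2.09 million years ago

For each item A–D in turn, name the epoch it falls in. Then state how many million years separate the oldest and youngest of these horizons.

A: 281.5 Ma lies in 298.9–273.01 Ma, so Cisuralian.
B: 267.9 Ma lies in 273.01–259.51 Ma, so Guadalupian.
C: 19.31 Ma lies in 23.03–5.333 Ma, so Miocene.
D: 2.09 Ma lies in 2.58–0.0117 Ma, so Pleistocene.
Oldest = 281.5 Ma, youngest = 2.09 Ma → span 279.41 Myr.

A — Cisuralian; B — Guadalupian; C — Miocene; D — Pleistocene; span 279.41 million years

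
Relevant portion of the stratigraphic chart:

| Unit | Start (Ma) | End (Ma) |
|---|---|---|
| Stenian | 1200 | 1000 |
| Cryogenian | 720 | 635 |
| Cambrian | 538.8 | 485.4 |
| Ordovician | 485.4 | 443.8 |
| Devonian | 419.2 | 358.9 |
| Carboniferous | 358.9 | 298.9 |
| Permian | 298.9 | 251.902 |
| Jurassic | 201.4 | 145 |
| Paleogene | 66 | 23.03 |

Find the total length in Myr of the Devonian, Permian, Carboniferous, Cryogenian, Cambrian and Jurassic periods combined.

362.098 million years

Each duration: Devonian = 60.3; Permian = 46.998; Carboniferous = 60; Cryogenian = 85; Cambrian = 53.4; Jurassic = 56.4.
Sum: 60.3 + 46.998 + 60 + 85 + 53.4 + 56.4 = 362.098 Myr.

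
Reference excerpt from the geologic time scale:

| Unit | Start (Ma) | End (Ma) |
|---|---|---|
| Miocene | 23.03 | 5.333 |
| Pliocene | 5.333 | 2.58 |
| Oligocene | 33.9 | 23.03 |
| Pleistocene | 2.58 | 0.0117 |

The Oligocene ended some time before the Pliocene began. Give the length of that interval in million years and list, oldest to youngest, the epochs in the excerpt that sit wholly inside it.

The Oligocene closes at 23.03 Ma and the Pliocene opens at 5.333 Ma, so the interval is 23.03 − 5.333 = 17.697 Myr.
An epoch fits inside if it starts at or after 23.03 Ma and ends at or before 5.333 Ma; oldest first that gives Miocene.

17.697 million years; Miocene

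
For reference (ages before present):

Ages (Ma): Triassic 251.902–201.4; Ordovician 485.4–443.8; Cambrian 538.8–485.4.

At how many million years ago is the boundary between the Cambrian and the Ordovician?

The Cambrian ends and the Ordovician begins at 485.4 Ma.

485.4 Ma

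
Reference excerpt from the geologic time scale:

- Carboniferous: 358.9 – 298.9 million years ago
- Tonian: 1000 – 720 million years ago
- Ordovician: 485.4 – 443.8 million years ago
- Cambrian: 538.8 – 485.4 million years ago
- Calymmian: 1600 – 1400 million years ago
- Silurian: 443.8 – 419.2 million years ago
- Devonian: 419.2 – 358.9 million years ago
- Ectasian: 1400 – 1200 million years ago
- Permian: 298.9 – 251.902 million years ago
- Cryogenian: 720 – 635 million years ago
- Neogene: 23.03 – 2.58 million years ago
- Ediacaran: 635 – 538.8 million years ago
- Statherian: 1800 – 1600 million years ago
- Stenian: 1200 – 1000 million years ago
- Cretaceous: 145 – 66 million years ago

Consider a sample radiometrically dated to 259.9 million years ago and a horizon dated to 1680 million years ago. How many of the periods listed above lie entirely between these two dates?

The older date is 1680 Ma and the younger is 259.9 Ma.
Periods with start < 1680 and end > 259.9 Ma: Calymmian (1600–1400), Ectasian (1400–1200), Stenian (1200–1000), Tonian (1000–720), Cryogenian (720–635), Ediacaran (635–538.8), Cambrian (538.8–485.4), Ordovician (485.4–443.8), Silurian (443.8–419.2), Devonian (419.2–358.9), Carboniferous (358.9–298.9).
That is 11 complete periods.

11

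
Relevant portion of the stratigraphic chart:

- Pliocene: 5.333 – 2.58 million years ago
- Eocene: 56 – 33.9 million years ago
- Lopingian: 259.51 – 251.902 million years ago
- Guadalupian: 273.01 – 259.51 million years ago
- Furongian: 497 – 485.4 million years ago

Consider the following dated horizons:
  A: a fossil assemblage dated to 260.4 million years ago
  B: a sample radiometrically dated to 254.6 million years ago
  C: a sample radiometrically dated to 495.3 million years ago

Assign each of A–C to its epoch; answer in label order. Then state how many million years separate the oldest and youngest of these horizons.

A — Guadalupian; B — Lopingian; C — Furongian; span 240.7 million years

Match each age against the start–end ranges in the excerpt: A = 260.4 Ma → Guadalupian (273.01–259.51); B = 254.6 Ma → Lopingian (259.51–251.902); C = 495.3 Ma → Furongian (497–485.4).
The largest age is 495.3 Ma and the smallest is 254.6 Ma; their difference is 240.7 Myr.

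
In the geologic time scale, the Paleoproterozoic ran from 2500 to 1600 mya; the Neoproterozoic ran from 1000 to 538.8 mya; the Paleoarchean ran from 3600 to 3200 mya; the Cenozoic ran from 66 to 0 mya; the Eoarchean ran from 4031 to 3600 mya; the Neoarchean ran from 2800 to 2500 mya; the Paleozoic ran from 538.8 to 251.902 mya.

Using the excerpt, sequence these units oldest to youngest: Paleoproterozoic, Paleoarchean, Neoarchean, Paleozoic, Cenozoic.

Sorting by start age (descending Ma, since larger Ma = older): Paleoarchean start 3600, Neoarchean start 2800, Paleoproterozoic start 2500, Paleozoic start 538.8, Cenozoic start 66.

Paleoarchean, Neoarchean, Paleoproterozoic, Paleozoic, Cenozoic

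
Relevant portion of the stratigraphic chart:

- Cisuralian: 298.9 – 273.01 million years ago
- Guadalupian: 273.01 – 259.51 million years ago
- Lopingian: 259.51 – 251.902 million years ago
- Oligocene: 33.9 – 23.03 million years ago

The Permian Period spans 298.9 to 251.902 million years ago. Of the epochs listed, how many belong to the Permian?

Epochs inside 298.9–251.902 Ma: Cisuralian, Guadalupian, Lopingian — 3 in total.

3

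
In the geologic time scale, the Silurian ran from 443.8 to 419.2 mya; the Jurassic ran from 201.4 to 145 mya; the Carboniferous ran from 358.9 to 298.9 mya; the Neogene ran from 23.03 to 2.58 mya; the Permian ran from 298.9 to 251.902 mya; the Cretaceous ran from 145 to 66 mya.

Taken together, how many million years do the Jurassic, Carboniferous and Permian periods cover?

Duration is start − end for each: (201.4 − 145) + (358.9 − 298.9) + (298.9 − 251.902).
That is 56.4 + 60 + 46.998, which totals 163.398 million years.

163.398 million years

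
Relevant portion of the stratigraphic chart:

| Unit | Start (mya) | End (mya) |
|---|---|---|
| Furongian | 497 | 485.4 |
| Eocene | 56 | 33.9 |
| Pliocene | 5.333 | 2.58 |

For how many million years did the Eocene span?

56 − 33.9 = 22.1 million years.

22.1 million years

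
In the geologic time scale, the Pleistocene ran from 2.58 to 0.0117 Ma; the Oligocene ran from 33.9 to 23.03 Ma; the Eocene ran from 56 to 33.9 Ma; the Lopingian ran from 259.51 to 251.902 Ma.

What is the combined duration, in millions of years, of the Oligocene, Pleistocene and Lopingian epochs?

Duration is start − end for each: (33.9 − 23.03) + (2.58 − 0.0117) + (259.51 − 251.902).
That is 10.87 + 2.5683 + 7.608, which totals 21.0463 million years.

21.0463 million years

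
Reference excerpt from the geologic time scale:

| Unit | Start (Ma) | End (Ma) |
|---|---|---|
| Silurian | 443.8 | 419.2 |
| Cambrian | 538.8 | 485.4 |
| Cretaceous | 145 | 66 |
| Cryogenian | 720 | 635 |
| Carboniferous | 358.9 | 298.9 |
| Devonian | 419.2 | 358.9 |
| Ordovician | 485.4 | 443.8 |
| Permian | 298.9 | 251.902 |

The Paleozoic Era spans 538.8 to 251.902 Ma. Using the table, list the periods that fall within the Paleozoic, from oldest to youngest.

Periods with both bounds inside 538.8–251.902 Ma: Cambrian (538.8–485.4), Ordovician (485.4–443.8), Silurian (443.8–419.2), Devonian (419.2–358.9), Carboniferous (358.9–298.9), Permian (298.9–251.902).

Cambrian, Ordovician, Silurian, Devonian, Carboniferous, Permian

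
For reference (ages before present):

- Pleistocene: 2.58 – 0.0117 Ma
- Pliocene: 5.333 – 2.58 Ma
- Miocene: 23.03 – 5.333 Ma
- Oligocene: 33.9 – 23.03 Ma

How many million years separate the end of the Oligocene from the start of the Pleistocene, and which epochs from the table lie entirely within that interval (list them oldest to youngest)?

20.45 million years; Miocene, Pliocene

End of Oligocene = 23.03 Ma; start of Pleistocene = 2.58 Ma.
Gap = 23.03 − 2.58 = 20.45 Myr.
Epochs wholly inside 23.03–2.58 Ma: Miocene (23.03–5.333), Pliocene (5.333–2.58).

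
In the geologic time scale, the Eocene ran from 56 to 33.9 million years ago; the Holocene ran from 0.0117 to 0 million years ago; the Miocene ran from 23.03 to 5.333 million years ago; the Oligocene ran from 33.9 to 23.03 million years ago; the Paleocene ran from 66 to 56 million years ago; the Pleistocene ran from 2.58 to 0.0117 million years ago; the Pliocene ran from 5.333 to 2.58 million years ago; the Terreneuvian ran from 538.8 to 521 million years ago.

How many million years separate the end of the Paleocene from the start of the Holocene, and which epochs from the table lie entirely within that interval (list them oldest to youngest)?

55.9883 million years; Eocene, Oligocene, Miocene, Pliocene, Pleistocene

The Paleocene closes at 56 Ma and the Holocene opens at 0.0117 Ma, so the interval is 56 − 0.0117 = 55.9883 Myr.
An epoch fits inside if it starts at or after 56 Ma and ends at or before 0.0117 Ma; oldest first that gives Eocene, Oligocene, Miocene, Pliocene, Pleistocene.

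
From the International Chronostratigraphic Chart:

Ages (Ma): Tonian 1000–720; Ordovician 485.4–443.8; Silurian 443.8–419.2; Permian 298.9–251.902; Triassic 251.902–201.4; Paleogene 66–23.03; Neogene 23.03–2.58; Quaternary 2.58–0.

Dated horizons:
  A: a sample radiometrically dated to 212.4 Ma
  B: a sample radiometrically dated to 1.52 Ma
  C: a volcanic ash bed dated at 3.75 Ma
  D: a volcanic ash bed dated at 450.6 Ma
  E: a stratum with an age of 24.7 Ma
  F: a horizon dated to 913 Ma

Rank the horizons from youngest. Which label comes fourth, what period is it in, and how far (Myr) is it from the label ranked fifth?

Smaller Ma means younger, so youngest first: B 1.52 < C 3.75 < E 24.7 < A 212.4 < D 450.6 < F 913.
Counting 4 along gives A (212.4 Ma); the excerpt puts that inside the Triassic, 251.902–201.4 Ma.
Next in line is D (450.6 Ma), and 450.6 − 212.4 = 238.2 Myr.

A, in the Triassic; 238.2 million years to D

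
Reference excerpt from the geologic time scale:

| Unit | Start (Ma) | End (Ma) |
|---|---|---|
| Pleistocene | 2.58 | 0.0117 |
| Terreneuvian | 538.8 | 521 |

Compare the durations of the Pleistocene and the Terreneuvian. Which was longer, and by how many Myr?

Pleistocene: 2.58 − 0.0117 = 2.5683 Myr.
Terreneuvian: 538.8 − 521 = 17.8 Myr.
Difference: 17.8 − 2.5683 = 15.2317 Myr, so the Terreneuvian was longer.

Terreneuvian, by 15.2317 million years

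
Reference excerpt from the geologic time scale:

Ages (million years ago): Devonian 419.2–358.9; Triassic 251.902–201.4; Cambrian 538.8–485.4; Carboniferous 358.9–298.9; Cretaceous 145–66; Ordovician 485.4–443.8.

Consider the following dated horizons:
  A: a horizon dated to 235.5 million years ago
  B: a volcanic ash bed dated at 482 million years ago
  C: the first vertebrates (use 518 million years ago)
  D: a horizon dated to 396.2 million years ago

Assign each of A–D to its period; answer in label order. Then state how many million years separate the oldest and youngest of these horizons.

Match each age against the start–end ranges in the excerpt: A = 235.5 Ma → Triassic (251.902–201.4); B = 482 Ma → Ordovician (485.4–443.8); C = 518 Ma → Cambrian (538.8–485.4); D = 396.2 Ma → Devonian (419.2–358.9).
The largest age is 518 Ma and the smallest is 235.5 Ma; their difference is 282.5 Myr.

A — Triassic; B — Ordovician; C — Cambrian; D — Devonian; span 282.5 million years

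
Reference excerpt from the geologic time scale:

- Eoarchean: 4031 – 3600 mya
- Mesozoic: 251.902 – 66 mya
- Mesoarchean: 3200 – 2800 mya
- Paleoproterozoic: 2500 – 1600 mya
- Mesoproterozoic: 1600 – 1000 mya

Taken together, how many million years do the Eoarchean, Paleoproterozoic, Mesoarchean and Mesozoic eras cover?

Duration is start − end for each: (4031 − 3600) + (2500 − 1600) + (3200 − 2800) + (251.902 − 66).
That is 431 + 900 + 400 + 185.902, which totals 1916.902 million years.

1916.902 million years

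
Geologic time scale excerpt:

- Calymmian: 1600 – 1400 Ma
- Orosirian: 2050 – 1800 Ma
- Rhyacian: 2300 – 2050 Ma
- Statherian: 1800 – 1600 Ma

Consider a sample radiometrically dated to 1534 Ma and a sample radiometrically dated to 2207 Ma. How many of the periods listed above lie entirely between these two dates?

2207 Ma sits inside the Rhyacian (2300–2050) and 1534 Ma inside the Calymmian (1600–1400); neither of those is wholly between the two dates.
The listed periods lying completely between them are Orosirian, Statherian — 2 in all.

2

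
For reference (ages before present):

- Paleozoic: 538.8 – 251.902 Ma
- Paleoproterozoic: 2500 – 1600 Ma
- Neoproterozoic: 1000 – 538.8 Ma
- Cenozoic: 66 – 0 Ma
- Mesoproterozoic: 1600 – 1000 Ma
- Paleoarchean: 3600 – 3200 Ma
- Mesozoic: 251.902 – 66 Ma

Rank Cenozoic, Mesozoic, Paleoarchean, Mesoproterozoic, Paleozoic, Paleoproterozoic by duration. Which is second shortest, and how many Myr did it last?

Durations: Cenozoic 66; Mesozoic 185.902; Paleoarchean 400; Mesoproterozoic 600; Paleozoic 286.898; Paleoproterozoic 900 Myr.
Sorted shortest-first: Cenozoic (66), Mesozoic (185.902), Paleozoic (286.898), Paleoarchean (400), Mesoproterozoic (600), Paleoproterozoic (900).
The second shortest is Mesozoic at 185.902 Myr.

Mesozoic, 185.902 million years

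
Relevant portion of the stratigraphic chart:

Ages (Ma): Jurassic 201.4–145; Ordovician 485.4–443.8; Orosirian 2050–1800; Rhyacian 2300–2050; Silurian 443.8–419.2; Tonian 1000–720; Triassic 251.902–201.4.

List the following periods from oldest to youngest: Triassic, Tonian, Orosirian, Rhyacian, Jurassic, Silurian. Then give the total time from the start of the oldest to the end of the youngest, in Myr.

Start ages (Ma): Rhyacian 2300, Orosirian 2050, Tonian 1000, Silurian 443.8, Triassic 251.902, Jurassic 201.4.
Ordered oldest to youngest: Rhyacian, Orosirian, Tonian, Silurian, Triassic, Jurassic.
Span = 2300 − 145 = 2155 Myr.

Rhyacian → Orosirian → Tonian → Silurian → Triassic → Jurassic; total span 2155 Myr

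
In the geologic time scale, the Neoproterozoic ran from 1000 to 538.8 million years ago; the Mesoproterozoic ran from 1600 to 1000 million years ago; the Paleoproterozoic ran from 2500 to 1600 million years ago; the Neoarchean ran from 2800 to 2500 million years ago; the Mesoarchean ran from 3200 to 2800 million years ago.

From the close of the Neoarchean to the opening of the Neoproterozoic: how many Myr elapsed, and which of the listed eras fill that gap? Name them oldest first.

The Neoarchean closes at 2500 Ma and the Neoproterozoic opens at 1000 Ma, so the interval is 2500 − 1000 = 1500 Myr.
An era fits inside if it starts at or after 2500 Ma and ends at or before 1000 Ma; oldest first that gives Paleoproterozoic, Mesoproterozoic.

1500 million years; Paleoproterozoic, Mesoproterozoic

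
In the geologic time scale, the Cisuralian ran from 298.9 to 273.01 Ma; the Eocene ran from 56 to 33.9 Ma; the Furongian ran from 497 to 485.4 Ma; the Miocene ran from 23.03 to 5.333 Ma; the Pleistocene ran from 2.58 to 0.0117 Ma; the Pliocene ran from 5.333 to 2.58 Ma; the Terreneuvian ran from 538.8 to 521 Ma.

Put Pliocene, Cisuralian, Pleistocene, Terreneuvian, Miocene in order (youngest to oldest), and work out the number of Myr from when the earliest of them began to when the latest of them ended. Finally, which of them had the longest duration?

Pleistocene, Pliocene, Miocene, Cisuralian, Terreneuvian; total span 538.7883 Myr; longest is Cisuralian

Start ages (Ma): Terreneuvian 538.8, Cisuralian 298.9, Miocene 23.03, Pliocene 5.333, Pleistocene 2.58.
Ordered youngest to oldest: Pleistocene, Pliocene, Miocene, Cisuralian, Terreneuvian.
Span = 538.8 − 0.0117 = 538.7883 Myr.
Durations: Pliocene 2.753, Terreneuvian 17.8, Pleistocene 2.5683, Cisuralian 25.89, Miocene 17.697 → longest is Cisuralian (25.89 Myr).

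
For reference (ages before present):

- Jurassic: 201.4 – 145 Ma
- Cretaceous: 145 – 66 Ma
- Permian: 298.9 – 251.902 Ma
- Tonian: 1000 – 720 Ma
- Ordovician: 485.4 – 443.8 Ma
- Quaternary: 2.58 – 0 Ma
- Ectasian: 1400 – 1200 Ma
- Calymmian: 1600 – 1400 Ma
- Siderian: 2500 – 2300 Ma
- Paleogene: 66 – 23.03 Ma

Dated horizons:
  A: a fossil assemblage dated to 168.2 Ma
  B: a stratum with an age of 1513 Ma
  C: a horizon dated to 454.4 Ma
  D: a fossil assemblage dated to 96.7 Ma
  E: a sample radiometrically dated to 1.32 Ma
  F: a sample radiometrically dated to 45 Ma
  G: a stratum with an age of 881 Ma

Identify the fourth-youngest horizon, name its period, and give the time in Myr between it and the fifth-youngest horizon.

A, in the Jurassic; 286.2 million years to C

Sorted youngest-first by Ma: E (1.32), F (45), D (96.7), A (168.2), C (454.4), G (881), B (1513).
The fourth youngest is A at 168.2 Ma, which lies in 201.4–145 Ma: the Jurassic.
The fifth youngest is C at 454.4 Ma; separation = |168.2 − 454.4| = 286.2 Myr.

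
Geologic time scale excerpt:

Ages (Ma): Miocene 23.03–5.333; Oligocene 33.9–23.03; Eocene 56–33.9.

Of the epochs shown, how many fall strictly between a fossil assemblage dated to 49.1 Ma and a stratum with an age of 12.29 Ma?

49.1 Ma sits inside the Eocene (56–33.9) and 12.29 Ma inside the Miocene (23.03–5.333); neither of those is wholly between the two dates.
The listed epochs lying completely between them are Oligocene — 1 in all.

1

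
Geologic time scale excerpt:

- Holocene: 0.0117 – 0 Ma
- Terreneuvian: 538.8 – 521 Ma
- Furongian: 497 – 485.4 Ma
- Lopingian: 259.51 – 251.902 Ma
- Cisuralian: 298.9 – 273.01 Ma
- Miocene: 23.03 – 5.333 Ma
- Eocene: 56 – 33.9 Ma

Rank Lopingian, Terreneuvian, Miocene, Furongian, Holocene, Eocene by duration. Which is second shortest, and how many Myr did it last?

Start − end for each: Lopingian 259.51 − 251.902 = 7.608; Terreneuvian 538.8 − 521 = 17.8; Miocene 23.03 − 5.333 = 17.697; Furongian 497 − 485.4 = 11.6; Holocene 0.0117 − 0 = 0.0117; Eocene 56 − 33.9 = 22.1.
Ranking these from shortest: Holocene < Lopingian < Furongian < Miocene < Terreneuvian < Eocene.
Position 2 in that ranking is Lopingian, which lasted 7.608 Myr.

Lopingian, 7.608 million years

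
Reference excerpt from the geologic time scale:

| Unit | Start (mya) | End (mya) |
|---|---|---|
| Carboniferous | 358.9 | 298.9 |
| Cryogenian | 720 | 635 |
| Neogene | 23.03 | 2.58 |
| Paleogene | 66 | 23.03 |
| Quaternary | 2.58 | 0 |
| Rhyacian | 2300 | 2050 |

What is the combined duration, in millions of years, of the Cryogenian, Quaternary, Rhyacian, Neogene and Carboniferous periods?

Each duration: Cryogenian = 85; Quaternary = 2.58; Rhyacian = 250; Neogene = 20.45; Carboniferous = 60.
Sum: 85 + 2.58 + 250 + 20.45 + 60 = 418.03 Myr.

418.03 million years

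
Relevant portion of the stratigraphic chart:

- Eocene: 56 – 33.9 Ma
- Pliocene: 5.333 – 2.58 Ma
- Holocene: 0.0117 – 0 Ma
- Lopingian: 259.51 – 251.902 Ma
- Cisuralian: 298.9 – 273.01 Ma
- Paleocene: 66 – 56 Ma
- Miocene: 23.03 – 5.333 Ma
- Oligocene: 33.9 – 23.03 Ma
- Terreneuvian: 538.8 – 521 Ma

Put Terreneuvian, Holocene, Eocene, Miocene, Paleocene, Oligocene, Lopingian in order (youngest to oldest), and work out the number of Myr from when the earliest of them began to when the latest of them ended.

Holocene → Miocene → Oligocene → Eocene → Paleocene → Lopingian → Terreneuvian; total span 538.8 Myr

From the excerpt: Terreneuvian 538.8–521; Holocene 0.0117–0; Eocene 56–33.9; Miocene 23.03–5.333; Paleocene 66–56; Oligocene 33.9–23.03; Lopingian 259.51–251.902 (Ma).
Larger Ma is earlier, so the oldest is Terreneuvian and the youngest is Holocene; youngest to oldest: Holocene, Miocene, Oligocene, Eocene, Paleocene, Lopingian, Terreneuvian.
Oldest start 538.8 minus youngest end 0 gives 538.8 Myr overall.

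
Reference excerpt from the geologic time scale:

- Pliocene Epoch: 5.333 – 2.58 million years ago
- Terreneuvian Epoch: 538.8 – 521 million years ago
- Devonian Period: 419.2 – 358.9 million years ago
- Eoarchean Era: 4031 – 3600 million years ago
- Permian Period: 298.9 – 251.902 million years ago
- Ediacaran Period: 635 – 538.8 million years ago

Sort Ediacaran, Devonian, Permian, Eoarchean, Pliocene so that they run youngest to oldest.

Pliocene → Permian → Devonian → Ediacaran → Eoarchean

Sorting by start age (ascending Ma, since larger Ma = older): Pliocene began 5.333, Permian began 298.9, Devonian began 419.2, Ediacaran began 635, Eoarchean began 4031.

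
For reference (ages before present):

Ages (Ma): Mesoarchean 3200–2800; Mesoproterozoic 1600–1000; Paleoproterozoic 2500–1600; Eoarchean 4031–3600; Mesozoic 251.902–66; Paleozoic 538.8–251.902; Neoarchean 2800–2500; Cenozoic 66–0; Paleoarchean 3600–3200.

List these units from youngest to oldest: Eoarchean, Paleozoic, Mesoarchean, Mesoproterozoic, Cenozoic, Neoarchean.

Cenozoic, Paleozoic, Mesoproterozoic, Neoarchean, Mesoarchean, Eoarchean

Read off each span (Ma): Eoarchean 4031–3600; Paleozoic 538.8–251.902; Mesoarchean 3200–2800; Mesoproterozoic 1600–1000; Cenozoic 66–0; Neoarchean 2800–2500.
Larger Ma is older, so oldest→youngest is Eoarchean, Mesoarchean, Neoarchean, Mesoproterozoic, Paleozoic, Cenozoic; reverse it for youngest→oldest.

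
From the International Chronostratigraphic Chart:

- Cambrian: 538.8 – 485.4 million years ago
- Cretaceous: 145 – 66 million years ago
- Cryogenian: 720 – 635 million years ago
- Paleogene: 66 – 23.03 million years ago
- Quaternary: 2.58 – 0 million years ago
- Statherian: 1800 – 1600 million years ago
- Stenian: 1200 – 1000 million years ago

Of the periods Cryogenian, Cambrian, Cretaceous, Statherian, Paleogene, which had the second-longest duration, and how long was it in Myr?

Cryogenian, 85 million years

Start − end for each: Cryogenian 720 − 635 = 85; Cambrian 538.8 − 485.4 = 53.4; Cretaceous 145 − 66 = 79; Statherian 1800 − 1600 = 200; Paleogene 66 − 23.03 = 42.97.
Ranking these from longest: Statherian > Cryogenian > Cretaceous > Cambrian > Paleogene.
Position 2 in that ranking is Cryogenian, which lasted 85 Myr.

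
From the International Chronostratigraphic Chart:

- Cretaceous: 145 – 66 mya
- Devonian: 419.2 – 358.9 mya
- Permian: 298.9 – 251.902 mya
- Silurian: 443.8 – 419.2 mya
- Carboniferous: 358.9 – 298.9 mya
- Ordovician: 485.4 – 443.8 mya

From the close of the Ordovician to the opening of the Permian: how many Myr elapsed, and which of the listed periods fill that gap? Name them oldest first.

End of Ordovician = 443.8 Ma; start of Permian = 298.9 Ma.
Gap = 443.8 − 298.9 = 144.9 Myr.
Periods wholly inside 443.8–298.9 Ma: Silurian (443.8–419.2), Devonian (419.2–358.9), Carboniferous (358.9–298.9).

144.9 million years; Silurian, Devonian, Carboniferous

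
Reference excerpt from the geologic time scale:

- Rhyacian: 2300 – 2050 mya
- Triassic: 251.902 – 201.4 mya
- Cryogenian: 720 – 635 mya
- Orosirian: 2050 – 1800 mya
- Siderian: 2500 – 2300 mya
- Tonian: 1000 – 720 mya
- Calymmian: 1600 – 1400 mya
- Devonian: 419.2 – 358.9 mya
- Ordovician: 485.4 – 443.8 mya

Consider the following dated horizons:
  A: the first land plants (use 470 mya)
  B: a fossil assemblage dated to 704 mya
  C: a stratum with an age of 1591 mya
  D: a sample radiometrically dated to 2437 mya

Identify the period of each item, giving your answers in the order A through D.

Match each age against the start–end ranges in the excerpt: A = 470 Ma → Ordovician (485.4–443.8); B = 704 Ma → Cryogenian (720–635); C = 1591 Ma → Calymmian (1600–1400); D = 2437 Ma → Siderian (2500–2300).

A — Ordovician; B — Cryogenian; C — Calymmian; D — Siderian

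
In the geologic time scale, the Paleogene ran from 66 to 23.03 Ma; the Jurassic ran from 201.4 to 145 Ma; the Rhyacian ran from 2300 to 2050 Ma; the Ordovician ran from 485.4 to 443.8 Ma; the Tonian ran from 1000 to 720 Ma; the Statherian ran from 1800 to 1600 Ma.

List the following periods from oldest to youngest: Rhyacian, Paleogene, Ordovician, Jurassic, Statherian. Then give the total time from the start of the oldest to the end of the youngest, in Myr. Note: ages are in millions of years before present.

Start ages (Ma): Rhyacian 2300, Statherian 1800, Ordovician 485.4, Jurassic 201.4, Paleogene 66.
Ordered oldest to youngest: Rhyacian, Statherian, Ordovician, Jurassic, Paleogene.
Span = 2300 − 23.03 = 2276.97 Myr.

Rhyacian, Statherian, Ordovician, Jurassic, Paleogene; total span 2276.97 Myr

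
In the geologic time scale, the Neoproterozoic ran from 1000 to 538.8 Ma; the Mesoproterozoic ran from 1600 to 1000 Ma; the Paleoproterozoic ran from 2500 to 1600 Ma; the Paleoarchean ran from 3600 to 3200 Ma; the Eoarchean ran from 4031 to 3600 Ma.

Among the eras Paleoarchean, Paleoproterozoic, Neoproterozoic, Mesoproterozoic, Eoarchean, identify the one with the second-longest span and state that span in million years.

Mesoproterozoic, 600 million years

Durations: Paleoarchean 400; Paleoproterozoic 900; Neoproterozoic 461.2; Mesoproterozoic 600; Eoarchean 431 Myr.
Sorted longest-first: Paleoproterozoic (900), Mesoproterozoic (600), Neoproterozoic (461.2), Eoarchean (431), Paleoarchean (400).
The second longest is Mesoproterozoic at 600 Myr.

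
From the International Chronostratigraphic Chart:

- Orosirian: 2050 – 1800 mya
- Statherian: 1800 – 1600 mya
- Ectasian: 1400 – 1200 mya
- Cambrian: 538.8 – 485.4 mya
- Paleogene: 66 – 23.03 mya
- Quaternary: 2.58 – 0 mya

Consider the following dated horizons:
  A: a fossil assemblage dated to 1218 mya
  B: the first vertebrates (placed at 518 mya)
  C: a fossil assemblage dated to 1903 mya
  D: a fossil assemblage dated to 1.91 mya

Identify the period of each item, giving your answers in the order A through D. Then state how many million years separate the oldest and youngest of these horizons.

Match each age against the start–end ranges in the excerpt: A = 1218 Ma → Ectasian (1400–1200); B = 518 Ma → Cambrian (538.8–485.4); C = 1903 Ma → Orosirian (2050–1800); D = 1.91 Ma → Quaternary (2.58–0).
The largest age is 1903 Ma and the smallest is 1.91 Ma; their difference is 1901.09 Myr.

A — Ectasian; B — Cambrian; C — Orosirian; D — Quaternary; span 1901.09 million years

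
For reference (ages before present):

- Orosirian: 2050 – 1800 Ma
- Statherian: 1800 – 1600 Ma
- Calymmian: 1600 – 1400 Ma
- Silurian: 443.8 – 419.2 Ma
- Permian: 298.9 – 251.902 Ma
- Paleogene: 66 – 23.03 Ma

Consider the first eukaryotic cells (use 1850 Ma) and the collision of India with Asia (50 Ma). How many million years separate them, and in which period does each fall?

1800 million years apart; the first in the Orosirian, the second in the Paleogene

Elapsed time: 1850 − 50 = 1800 Myr.
1850 Ma lies within 2050–1800 Ma: Orosirian.
50 Ma lies within 66–23.03 Ma: Paleogene.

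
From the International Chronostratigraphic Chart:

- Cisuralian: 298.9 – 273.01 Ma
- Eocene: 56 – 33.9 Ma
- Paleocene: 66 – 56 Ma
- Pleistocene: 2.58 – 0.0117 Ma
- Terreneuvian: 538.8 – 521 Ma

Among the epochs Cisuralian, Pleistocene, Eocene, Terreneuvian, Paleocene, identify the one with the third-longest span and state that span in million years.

Terreneuvian, 17.8 million years

Durations: Cisuralian 25.89; Pleistocene 2.5683; Eocene 22.1; Terreneuvian 17.8; Paleocene 10 Myr.
Sorted longest-first: Cisuralian (25.89), Eocene (22.1), Terreneuvian (17.8), Paleocene (10), Pleistocene (2.5683).
The third longest is Terreneuvian at 17.8 Myr.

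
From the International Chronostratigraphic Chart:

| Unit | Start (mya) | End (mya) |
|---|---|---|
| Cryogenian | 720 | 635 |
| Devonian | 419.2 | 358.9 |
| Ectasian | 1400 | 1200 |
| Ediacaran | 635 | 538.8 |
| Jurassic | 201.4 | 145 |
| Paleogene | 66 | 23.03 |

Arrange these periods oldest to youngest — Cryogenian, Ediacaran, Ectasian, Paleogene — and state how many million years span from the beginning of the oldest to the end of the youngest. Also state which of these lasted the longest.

Ectasian → Cryogenian → Ediacaran → Paleogene; total span 1376.97 Myr; longest is Ectasian

From the excerpt: Cryogenian 720–635; Ediacaran 635–538.8; Ectasian 1400–1200; Paleogene 66–23.03 (Ma).
Larger Ma is earlier, so the oldest is Ectasian and the youngest is Paleogene; oldest to youngest: Ectasian, Cryogenian, Ediacaran, Paleogene.
Oldest start 1400 minus youngest end 23.03 gives 1376.97 Myr overall.
Individual lengths (start − end): Ectasian 200; Ediacaran 96.2; Cryogenian 85; Paleogene 42.97. The largest is Ectasian at 200 Myr.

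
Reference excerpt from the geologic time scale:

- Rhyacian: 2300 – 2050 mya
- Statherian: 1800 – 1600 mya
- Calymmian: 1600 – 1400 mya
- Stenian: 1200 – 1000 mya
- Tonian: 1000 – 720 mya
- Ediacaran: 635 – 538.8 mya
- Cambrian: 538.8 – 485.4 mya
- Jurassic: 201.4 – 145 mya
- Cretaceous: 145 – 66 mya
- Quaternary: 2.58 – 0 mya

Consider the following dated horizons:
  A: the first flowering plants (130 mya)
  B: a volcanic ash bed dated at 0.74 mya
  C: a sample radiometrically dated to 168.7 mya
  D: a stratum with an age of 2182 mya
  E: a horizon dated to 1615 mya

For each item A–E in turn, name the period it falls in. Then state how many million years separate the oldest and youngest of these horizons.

Match each age against the start–end ranges in the excerpt: A = 130 Ma → Cretaceous (145–66); B = 0.74 Ma → Quaternary (2.58–0); C = 168.7 Ma → Jurassic (201.4–145); D = 2182 Ma → Rhyacian (2300–2050); E = 1615 Ma → Statherian (1800–1600).
The largest age is 2182 Ma and the smallest is 0.74 Ma; their difference is 2181.26 Myr.

A — Cretaceous; B — Quaternary; C — Jurassic; D — Rhyacian; E — Statherian; span 2181.26 million years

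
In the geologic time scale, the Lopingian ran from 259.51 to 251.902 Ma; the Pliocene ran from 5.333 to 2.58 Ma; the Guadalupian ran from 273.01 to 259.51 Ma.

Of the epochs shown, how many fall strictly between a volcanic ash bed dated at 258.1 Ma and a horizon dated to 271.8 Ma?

Checking each listed span, none has both start < 271.8 Ma and end > 258.1 Ma — every epoch straddles one of the two dates or lies outside them — so the count is 0.

0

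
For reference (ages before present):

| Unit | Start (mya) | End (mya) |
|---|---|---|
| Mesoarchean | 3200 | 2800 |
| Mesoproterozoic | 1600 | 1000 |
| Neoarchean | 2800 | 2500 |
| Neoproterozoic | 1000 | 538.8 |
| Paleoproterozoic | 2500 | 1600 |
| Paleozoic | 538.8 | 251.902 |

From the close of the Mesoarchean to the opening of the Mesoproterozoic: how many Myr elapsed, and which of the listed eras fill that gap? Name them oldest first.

End of Mesoarchean = 2800 Ma; start of Mesoproterozoic = 1600 Ma.
Gap = 2800 − 1600 = 1200 Myr.
Eras wholly inside 2800–1600 Ma: Neoarchean (2800–2500), Paleoproterozoic (2500–1600).

1200 million years; Neoarchean, Paleoproterozoic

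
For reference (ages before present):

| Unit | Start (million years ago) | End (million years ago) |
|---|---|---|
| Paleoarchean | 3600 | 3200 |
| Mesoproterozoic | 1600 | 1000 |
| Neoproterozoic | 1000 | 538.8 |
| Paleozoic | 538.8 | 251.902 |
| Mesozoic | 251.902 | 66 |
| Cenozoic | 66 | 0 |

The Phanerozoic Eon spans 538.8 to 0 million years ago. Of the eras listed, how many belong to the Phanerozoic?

Eras inside 538.8–0 Ma: Paleozoic, Mesozoic, Cenozoic — 3 in total.

3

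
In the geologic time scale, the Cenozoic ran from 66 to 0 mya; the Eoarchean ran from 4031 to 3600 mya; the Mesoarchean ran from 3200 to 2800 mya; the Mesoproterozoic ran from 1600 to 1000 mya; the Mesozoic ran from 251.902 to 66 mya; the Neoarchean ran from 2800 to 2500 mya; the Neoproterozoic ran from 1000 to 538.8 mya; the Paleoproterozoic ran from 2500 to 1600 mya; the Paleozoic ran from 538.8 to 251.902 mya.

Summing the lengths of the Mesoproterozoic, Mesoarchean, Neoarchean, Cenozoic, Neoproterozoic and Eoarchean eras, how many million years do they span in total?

2258.2 million years

Duration is start − end for each: (1600 − 1000) + (3200 − 2800) + (2800 − 2500) + (66 − 0) + (1000 − 538.8) + (4031 − 3600).
That is 600 + 400 + 300 + 66 + 461.2 + 431, which totals 2258.2 million years.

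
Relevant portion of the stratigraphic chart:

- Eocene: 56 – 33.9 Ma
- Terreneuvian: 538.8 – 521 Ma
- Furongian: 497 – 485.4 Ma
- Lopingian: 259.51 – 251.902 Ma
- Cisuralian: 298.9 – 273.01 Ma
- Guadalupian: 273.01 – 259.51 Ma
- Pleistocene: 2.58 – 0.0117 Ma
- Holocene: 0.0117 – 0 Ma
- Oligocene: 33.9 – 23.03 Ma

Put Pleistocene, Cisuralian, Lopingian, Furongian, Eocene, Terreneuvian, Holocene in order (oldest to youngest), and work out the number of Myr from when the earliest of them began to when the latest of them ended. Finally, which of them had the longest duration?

From the excerpt: Pleistocene 2.58–0.0117; Cisuralian 298.9–273.01; Lopingian 259.51–251.902; Furongian 497–485.4; Eocene 56–33.9; Terreneuvian 538.8–521; Holocene 0.0117–0 (Ma).
Larger Ma is earlier, so the oldest is Terreneuvian and the youngest is Holocene; oldest to youngest: Terreneuvian, Furongian, Cisuralian, Lopingian, Eocene, Pleistocene, Holocene.
Oldest start 538.8 minus youngest end 0 gives 538.8 Myr overall.
Individual lengths (start − end): Eocene 22.1; Cisuralian 25.89; Terreneuvian 17.8; Furongian 11.6; Pleistocene 2.5683; Holocene 0.0117; Lopingian 7.608. The largest is Cisuralian at 25.89 Myr.

Terreneuvian → Furongian → Cisuralian → Lopingian → Eocene → Pleistocene → Holocene; total span 538.8 Myr; longest is Cisuralian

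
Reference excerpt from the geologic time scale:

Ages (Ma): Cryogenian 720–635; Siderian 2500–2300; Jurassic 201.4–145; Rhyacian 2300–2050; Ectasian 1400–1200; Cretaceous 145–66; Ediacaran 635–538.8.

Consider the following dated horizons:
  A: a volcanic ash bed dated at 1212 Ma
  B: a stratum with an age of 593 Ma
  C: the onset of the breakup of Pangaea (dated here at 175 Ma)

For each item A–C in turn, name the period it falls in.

A — Ectasian; B — Ediacaran; C — Jurassic

A: 1212 Ma lies in 1400–1200 Ma, so Ectasian.
B: 593 Ma lies in 635–538.8 Ma, so Ediacaran.
C: 175 Ma lies in 201.4–145 Ma, so Jurassic.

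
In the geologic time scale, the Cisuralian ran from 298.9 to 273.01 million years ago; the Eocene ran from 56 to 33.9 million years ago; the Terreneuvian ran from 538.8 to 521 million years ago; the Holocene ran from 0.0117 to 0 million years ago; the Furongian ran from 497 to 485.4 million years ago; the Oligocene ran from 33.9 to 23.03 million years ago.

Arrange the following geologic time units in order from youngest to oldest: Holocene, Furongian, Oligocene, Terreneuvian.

Holocene, Oligocene, Furongian, Terreneuvian

Sorting by start age (ascending Ma, since larger Ma = older): Holocene began 0.0117, Oligocene began 33.9, Furongian began 497, Terreneuvian began 538.8.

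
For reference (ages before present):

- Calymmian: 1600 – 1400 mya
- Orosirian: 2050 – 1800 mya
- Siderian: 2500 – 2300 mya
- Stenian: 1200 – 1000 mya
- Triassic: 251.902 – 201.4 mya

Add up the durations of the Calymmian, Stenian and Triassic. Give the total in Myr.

450.502 million years

Each duration: Calymmian = 200; Stenian = 200; Triassic = 50.502.
Sum: 200 + 200 + 50.502 = 450.502 Myr.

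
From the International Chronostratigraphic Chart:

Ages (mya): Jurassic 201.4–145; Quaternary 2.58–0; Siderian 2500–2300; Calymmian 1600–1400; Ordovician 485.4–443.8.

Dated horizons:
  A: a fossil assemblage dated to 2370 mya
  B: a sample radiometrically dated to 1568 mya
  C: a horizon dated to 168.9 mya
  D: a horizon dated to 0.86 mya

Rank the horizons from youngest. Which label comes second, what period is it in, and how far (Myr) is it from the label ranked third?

Smaller Ma means younger, so youngest first: D 0.86 < C 168.9 < B 1568 < A 2370.
Counting 2 along gives C (168.9 Ma); the excerpt puts that inside the Jurassic, 201.4–145 Ma.
Next in line is B (1568 Ma), and 1568 − 168.9 = 1399.1 Myr.

C, in the Jurassic; 1399.1 million years to B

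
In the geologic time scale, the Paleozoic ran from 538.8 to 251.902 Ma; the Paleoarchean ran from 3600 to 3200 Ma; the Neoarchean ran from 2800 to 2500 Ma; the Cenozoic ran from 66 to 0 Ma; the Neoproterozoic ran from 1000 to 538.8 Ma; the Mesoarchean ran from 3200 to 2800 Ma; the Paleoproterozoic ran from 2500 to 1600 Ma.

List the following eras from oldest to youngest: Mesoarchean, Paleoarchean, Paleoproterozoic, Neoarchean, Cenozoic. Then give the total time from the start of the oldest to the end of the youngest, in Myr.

Paleoarchean → Mesoarchean → Neoarchean → Paleoproterozoic → Cenozoic; total span 3600 Myr

From the excerpt: Mesoarchean 3200–2800; Paleoarchean 3600–3200; Paleoproterozoic 2500–1600; Neoarchean 2800–2500; Cenozoic 66–0 (Ma).
Larger Ma is earlier, so the oldest is Paleoarchean and the youngest is Cenozoic; oldest to youngest: Paleoarchean, Mesoarchean, Neoarchean, Paleoproterozoic, Cenozoic.
Oldest start 3600 minus youngest end 0 gives 3600 Myr overall.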